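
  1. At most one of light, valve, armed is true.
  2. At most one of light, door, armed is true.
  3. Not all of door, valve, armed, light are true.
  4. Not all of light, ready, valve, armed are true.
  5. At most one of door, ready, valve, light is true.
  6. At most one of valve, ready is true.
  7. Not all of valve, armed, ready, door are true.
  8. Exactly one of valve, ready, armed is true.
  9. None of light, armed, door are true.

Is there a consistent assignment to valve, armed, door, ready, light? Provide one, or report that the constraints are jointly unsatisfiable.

valve: False, armed: False, door: False, ready: True, light: False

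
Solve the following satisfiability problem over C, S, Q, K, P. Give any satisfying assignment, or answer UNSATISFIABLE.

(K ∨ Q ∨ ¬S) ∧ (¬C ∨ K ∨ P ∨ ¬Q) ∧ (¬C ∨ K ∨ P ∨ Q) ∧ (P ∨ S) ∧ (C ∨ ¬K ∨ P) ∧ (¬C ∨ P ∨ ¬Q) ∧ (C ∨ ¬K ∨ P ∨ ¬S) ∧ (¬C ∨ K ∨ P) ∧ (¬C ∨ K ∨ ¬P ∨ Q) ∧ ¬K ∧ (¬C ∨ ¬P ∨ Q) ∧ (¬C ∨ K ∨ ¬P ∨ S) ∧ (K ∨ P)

C=F, S=T, Q=T, K=F, P=T

Unit clause (¬K) forces K = False.
In (K ∨ P) only P is left, so P = True.
Set C = False.
Set S = True.
  then (K ∨ Q ∨ ¬S) forces Q = True.
All clauses satisfied.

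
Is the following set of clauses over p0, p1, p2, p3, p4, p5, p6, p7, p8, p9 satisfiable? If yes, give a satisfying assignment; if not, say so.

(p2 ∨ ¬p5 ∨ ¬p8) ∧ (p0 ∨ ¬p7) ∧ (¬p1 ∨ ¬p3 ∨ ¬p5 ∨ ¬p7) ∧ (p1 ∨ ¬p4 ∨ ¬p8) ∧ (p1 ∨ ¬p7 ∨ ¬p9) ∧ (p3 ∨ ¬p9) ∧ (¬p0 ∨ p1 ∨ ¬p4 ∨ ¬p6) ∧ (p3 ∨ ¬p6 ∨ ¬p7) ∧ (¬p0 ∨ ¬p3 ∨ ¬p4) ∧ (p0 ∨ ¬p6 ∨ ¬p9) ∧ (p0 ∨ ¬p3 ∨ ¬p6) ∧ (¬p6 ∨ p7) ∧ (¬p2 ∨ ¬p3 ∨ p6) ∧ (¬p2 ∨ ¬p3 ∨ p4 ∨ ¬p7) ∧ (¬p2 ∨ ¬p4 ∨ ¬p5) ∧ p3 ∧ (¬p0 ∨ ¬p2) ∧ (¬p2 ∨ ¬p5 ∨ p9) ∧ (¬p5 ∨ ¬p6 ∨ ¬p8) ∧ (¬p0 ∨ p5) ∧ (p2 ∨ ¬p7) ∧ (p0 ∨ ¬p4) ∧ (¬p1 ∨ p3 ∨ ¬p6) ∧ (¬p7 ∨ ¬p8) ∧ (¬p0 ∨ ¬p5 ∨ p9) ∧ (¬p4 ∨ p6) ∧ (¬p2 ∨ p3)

Unit clause (p3) forces p3 = True.
Set p0 = True.
  then (¬p0 ∨ ¬p3 ∨ ¬p4) forces p4 = False.
  then (¬p0 ∨ ¬p2) forces p2 = False.
  then (¬p0 ∨ p5) forces p5 = True.
  then (p2 ∨ ¬p7) forces p7 = False.
  then (¬p0 ∨ ¬p5 ∨ p9) forces p9 = True.
  then (p2 ∨ ¬p5 ∨ ¬p8) forces p8 = False.
  then (¬p6 ∨ p7) forces p6 = False.
Set p1 = False.
All clauses satisfied.

p0 = True; p1 = False; p2 = False; p3 = True; p4 = False; p5 = True; p6 = False; p7 = False; p8 = False; p9 = True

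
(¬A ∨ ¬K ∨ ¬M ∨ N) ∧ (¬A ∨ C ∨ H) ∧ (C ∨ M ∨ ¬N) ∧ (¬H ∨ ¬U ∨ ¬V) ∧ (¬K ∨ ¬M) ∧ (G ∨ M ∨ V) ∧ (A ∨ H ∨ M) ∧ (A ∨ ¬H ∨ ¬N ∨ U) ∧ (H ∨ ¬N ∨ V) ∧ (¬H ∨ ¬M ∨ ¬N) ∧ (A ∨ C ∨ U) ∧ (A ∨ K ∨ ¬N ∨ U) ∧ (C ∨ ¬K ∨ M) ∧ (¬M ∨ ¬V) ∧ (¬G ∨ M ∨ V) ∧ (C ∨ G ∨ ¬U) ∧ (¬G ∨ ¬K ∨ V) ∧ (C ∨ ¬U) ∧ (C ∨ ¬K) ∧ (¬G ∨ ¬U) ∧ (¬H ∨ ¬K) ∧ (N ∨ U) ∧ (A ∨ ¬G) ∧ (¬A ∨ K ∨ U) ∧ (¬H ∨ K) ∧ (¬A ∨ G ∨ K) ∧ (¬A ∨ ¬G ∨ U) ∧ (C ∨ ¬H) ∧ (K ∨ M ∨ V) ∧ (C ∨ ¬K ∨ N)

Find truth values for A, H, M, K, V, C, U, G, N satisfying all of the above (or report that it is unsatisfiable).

A = True, H = False, M = False, K = True, V = True, C = True, U = False, G = False, N = True

Set A = True.
Set H = False.
  then (¬A ∨ C ∨ H) forces C = True.
Set M = False.
Try K = False:
  (¬A ∨ K ∨ U) forces U = True.
  (¬G ∨ ¬U) forces G = False.
  clause (¬A ∨ G ∨ K) is falsified — backtrack.
So K = True.
Try V = False:
  (G ∨ M ∨ V) forces G = True.
  clause (¬G ∨ M ∨ V) is falsified — backtrack.
So V = True.
Set U = False.
  then (N ∨ U) forces N = True.
  then (¬A ∨ ¬G ∨ U) forces G = False.
All clauses satisfied.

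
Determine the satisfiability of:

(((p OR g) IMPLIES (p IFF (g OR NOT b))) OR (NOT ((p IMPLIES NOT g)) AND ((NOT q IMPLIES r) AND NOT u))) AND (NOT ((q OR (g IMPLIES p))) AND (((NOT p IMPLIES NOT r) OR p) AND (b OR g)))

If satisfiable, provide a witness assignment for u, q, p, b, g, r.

Case p = True: the conjunct NOT ((q OR (g IMPLIES p))) becomes NOT ((q OR True)) = False.
Case p = False: the formula simplifies to (g IMPLIES NOT ((g OR NOT b))) AND (NOT ((q OR NOT g)) AND (NOT r AND (b OR g))).
  g = True: the conjunct g IMPLIES NOT ((g OR NOT b)) becomes True IMPLIES NOT True = False.
  g = False: the conjunct NOT ((q OR NOT g)) becomes NOT ((q OR True)) = False.
Both cases fail — unsatisfiable.

Unsatisfiable — no assignment works.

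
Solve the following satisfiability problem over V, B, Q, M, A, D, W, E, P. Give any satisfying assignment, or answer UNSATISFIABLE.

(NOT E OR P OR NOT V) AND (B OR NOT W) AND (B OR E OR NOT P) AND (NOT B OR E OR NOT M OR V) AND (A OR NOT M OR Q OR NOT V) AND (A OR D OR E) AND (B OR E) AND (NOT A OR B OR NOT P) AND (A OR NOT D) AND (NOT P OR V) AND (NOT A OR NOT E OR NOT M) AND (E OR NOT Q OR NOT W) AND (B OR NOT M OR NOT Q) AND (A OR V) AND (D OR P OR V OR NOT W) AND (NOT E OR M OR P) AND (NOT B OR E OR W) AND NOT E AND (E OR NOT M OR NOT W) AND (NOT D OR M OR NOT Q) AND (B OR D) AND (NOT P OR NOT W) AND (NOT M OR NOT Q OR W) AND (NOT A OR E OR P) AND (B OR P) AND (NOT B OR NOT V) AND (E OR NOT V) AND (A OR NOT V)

UNSATISFIABLE

Case V = True:
  (NOT E) forces E = False.
  Clause (E OR NOT V) is falsified — contradiction.
Case V = False:
  (NOT P OR V) forces P = False.
  (A OR V) forces A = True.
  (NOT E) forces E = False.
  Clause (NOT A OR E OR P) is falsified — contradiction.
Both cases fail, so the formula is unsatisfiable.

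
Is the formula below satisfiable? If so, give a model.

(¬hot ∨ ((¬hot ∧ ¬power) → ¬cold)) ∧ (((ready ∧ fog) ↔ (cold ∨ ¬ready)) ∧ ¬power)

ready=T, power=F, cold=F, fog=F, hot=F

  ¬hot ∨ ((¬hot ∧ ¬power) → ¬cold) = True
    ¬hot = True
    (¬hot ∧ ¬power) → ¬cold = True
      ¬hot ∧ ¬power = True
        ¬hot = True
        ¬power = True
      ¬cold = True
  ((ready ∧ fog) ↔ (cold ∨ ¬ready)) ∧ ¬power = True
    (ready ∧ fog) ↔ (cold ∨ ¬ready) = True
      ready ∧ fog = False
      cold ∨ ¬ready = False
        ¬ready = False
    ¬power = True
Both conjuncts True, so the formula holds.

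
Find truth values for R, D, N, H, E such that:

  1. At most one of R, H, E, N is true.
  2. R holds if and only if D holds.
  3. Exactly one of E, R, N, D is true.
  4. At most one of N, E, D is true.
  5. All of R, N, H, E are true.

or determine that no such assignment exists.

Unsatisfiable

Case R = True:
  (1) with R=T forces H = False.
  Constraint (5) is violated (H=F) — contradiction.
Case R = False:
  Constraint (5) is violated (R=F) — contradiction.
Both cases fail — unsatisfiable.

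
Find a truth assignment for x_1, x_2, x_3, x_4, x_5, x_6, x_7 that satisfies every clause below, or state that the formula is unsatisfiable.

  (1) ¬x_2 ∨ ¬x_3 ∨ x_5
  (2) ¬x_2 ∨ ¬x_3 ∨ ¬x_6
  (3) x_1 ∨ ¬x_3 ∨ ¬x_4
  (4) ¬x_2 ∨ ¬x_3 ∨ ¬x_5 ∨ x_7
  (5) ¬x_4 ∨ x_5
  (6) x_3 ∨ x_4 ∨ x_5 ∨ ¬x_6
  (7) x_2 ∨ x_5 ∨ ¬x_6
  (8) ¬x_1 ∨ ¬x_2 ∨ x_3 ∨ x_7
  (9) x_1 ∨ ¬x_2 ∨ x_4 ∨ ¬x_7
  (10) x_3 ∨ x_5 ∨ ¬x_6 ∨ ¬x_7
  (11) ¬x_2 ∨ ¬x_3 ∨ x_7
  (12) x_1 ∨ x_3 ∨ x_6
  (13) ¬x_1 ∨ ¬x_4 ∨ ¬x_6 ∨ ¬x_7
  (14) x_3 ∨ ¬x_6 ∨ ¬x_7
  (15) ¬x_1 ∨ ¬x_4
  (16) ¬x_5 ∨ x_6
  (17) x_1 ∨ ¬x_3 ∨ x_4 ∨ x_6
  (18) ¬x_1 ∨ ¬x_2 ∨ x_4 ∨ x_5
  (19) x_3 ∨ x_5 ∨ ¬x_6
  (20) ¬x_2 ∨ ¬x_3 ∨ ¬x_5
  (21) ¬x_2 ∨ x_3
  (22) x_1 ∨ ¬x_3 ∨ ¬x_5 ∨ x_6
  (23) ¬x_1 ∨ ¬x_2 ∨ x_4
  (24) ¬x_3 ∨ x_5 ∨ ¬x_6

x_1 = False; x_2 = False; x_3 = True; x_4 = False; x_5 = True; x_6 = True; x_7 = False

Set x_1 = False.
Try x_2 = True:
  (¬x_2 ∨ x_3) forces x_3 = True.
  (¬x_2 ∨ ¬x_3 ∨ x_5) forces x_5 = True.
  clause (¬x_2 ∨ ¬x_3 ∨ ¬x_5) is falsified — backtrack.
So x_2 = False.
Set x_3 = True.
  then (x_1 ∨ ¬x_3 ∨ ¬x_4) forces x_4 = False.
  then (x_1 ∨ ¬x_3 ∨ x_4 ∨ x_6) forces x_6 = True.
  then (¬x_3 ∨ x_5 ∨ ¬x_6) forces x_5 = True.
Set x_7 = False.
All clauses satisfied.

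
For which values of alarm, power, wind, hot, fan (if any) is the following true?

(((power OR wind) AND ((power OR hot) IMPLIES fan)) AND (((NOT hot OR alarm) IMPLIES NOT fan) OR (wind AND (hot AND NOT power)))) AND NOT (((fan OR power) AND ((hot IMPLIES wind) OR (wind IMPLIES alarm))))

alarm: False, power: False, wind: True, hot: False, fan: False

  ((power OR wind) AND ((power OR hot) IMPLIES fan)) AND (((NOT hot OR alarm) IMPLIES NOT fan) OR (wind AND (hot AND NOT power))) = True
    (power OR wind) AND ((power OR hot) IMPLIES fan) = True
      power OR wind = True
      (power OR hot) IMPLIES fan = True
        power OR hot = False
    ((NOT hot OR alarm) IMPLIES NOT fan) OR (wind AND (hot AND NOT power)) = True
      (NOT hot OR alarm) IMPLIES NOT fan = True
        NOT hot OR alarm = True
          NOT hot = True
        NOT fan = True
      wind AND (hot AND NOT power) = False
        hot AND NOT power = False
          NOT power = True
  NOT (((fan OR power) AND ((hot IMPLIES wind) OR (wind IMPLIES alarm)))) = True
    (fan OR power) AND ((hot IMPLIES wind) OR (wind IMPLIES alarm)) = False
      fan OR power = False
      (hot IMPLIES wind) OR (wind IMPLIES alarm) = True
        hot IMPLIES wind = True
        wind IMPLIES alarm = False
Both conjuncts True, so the formula holds.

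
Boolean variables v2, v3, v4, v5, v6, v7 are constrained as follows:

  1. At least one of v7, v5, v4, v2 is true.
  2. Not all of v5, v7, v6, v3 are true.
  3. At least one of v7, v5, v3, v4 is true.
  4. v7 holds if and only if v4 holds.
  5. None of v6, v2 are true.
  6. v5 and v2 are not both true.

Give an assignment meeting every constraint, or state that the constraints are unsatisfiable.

v2=F, v3=T, v4=F, v5=T, v6=F, v7=F

  (1) {v7, v5, v4, v2}: 1 true — at least one ✓
  (2) {v5, v7, v6, v3}: 2/4 true — not all ✓
  (3) {v7, v5, v3, v4}: 2 true — at least one ✓
  (4) v7=F, v4=F — same ✓
  (5) {v6, v2}: 0 true — none ✓
  (6) v5=T, v2=F — not both ✓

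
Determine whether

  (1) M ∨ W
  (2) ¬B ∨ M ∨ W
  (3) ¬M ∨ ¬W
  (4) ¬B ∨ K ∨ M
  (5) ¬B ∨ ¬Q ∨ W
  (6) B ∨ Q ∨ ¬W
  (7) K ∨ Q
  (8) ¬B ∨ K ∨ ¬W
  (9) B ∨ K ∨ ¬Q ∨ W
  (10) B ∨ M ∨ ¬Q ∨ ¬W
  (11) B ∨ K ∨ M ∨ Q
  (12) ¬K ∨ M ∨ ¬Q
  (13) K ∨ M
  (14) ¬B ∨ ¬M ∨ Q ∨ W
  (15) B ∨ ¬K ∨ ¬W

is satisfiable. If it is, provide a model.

B=F; M=T; Q=F; W=F; K=T

Set B = False.
Try M = False:
  (M ∨ W) forces W = True.
  (B ∨ Q ∨ ¬W) forces Q = True.
  clause (B ∨ M ∨ ¬Q ∨ ¬W) is falsified — backtrack.
So M = True.
  then (¬M ∨ ¬W) forces W = False.
Set Q = False.
  then (K ∨ Q) forces K = True.
All clauses satisfied.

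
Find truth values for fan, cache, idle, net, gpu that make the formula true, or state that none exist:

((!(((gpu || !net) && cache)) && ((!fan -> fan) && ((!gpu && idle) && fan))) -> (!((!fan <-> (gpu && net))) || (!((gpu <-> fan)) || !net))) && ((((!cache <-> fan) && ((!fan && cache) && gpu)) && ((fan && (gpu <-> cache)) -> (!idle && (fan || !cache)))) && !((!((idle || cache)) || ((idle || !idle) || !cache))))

The conjunct !((!((idle || cache)) || ((idle || !idle) || !cache))) is unsatisfiable on its own:
  cache=F, idle=F: evaluates to False.
  cache=F, idle=T: evaluates to False.
  cache=T, idle=F: evaluates to False.
  cache=T, idle=T: evaluates to False.
So the whole conjunction is unsatisfiable.

No satisfying assignment exists.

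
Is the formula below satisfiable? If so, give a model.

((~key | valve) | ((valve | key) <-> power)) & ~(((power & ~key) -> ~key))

The conjunct ~(((power & ~key) -> ~key)) is unsatisfiable on its own:
  power=F, key=F: evaluates to False.
  power=F, key=T: evaluates to False.
  power=T, key=F: evaluates to False.
  power=T, key=T: evaluates to False.
So the whole conjunction is unsatisfiable.

Unsatisfiable — no assignment works.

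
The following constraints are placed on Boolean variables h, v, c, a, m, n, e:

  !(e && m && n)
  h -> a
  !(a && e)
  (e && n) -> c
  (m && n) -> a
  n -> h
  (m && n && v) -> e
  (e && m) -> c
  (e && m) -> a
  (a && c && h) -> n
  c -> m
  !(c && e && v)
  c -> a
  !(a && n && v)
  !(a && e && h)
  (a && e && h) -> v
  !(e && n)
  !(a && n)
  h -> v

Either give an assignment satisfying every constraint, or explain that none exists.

h: False, v: False, c: False, a: True, m: False, n: False, e: False

Set h = False.
  then (h || !n) forces n = False.
Set v = False.
Set c = False.
Set a = True.
  then (!a || !e) forces e = False.
Set m = False.
All clauses satisfied.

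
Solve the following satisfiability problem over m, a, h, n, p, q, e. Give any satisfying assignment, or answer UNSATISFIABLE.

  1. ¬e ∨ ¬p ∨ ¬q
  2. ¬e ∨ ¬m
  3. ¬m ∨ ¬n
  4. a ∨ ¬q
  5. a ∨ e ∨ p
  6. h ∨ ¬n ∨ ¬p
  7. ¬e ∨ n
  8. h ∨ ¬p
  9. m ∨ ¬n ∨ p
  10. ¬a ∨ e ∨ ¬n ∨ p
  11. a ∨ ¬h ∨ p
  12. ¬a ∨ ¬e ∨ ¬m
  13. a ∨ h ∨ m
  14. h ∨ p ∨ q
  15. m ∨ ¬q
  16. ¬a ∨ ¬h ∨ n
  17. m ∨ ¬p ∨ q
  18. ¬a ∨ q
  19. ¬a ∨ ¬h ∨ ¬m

Set m = True.
  then (¬e ∨ ¬m) forces e = False.
  then (¬m ∨ ¬n) forces n = False.
Set a = False.
  then (a ∨ ¬q) forces q = False.
  then (a ∨ e ∨ p) forces p = True.
  then (h ∨ ¬p) forces h = True.
All clauses satisfied.

m=T, a=F, h=T, n=F, p=T, q=F, e=F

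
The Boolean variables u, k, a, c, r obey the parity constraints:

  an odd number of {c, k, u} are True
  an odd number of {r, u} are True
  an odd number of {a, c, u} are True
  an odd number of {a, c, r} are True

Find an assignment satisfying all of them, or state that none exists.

Adding constraints 2, 3, 4 mod 2: every variable appears an even number of times on the left, so the left side is 0.
But the right sides sum to 1 (mod 2). 0 ≠ 1 — the system is inconsistent.

UNSATISFIABLE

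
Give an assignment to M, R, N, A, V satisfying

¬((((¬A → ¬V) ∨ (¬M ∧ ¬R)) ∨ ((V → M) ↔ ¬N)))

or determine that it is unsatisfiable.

M = False, R = True, N = False, A = False, V = True

  ¬((((¬A → ¬V) ∨ (¬M ∧ ¬R)) ∨ ((V → M) ↔ ¬N))) = True
    ((¬A → ¬V) ∨ (¬M ∧ ¬R)) ∨ ((V → M) ↔ ¬N) = False
      (¬A → ¬V) ∨ (¬M ∧ ¬R) = False
        ¬A → ¬V = False
          ¬A = True
          ¬V = False
        ¬M ∧ ¬R = False
          ¬M = True
          ¬R = False
      (V → M) ↔ ¬N = False
        V → M = False
        ¬N = True
The formula evaluates to True.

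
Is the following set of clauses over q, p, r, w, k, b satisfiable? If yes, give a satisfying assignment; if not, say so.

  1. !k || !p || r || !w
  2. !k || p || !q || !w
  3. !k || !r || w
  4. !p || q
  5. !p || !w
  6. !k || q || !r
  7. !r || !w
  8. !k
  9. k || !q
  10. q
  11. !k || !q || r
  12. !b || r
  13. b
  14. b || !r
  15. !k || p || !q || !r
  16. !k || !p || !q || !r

Case q = True:
  (!k) forces k = False.
  Clause (k || !q) is falsified — contradiction.
Case q = False:
  Clause (q) is falsified — contradiction.
Both cases fail, so the formula is unsatisfiable.

No satisfying assignment exists.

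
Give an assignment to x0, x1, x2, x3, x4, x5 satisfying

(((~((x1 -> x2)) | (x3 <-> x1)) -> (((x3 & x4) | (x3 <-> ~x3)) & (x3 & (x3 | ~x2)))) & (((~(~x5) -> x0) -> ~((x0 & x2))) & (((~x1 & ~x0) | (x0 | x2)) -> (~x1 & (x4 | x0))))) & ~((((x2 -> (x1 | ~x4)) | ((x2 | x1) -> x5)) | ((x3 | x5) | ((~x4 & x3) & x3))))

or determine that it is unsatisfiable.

Case x2 = True: the formula simplifies to (((x3 <-> x1) -> (((x3 & x4) | (x3 <-> ~x3)) & (x3 & x3))) & (((~(~x5) -> x0) -> ~x0) & (~x1 & (x4 | x0)))) & ~((((x1 | ~x4) | x5) | ((x3 | x5) | ((~x4 & x3) & x3)))).
  x3 = True: the conjunct ~((((x1 | ~x4) | x5) | ((x3 | x5) | ((~x4 & x3) & x3)))) becomes ~((((x1 | ~x4) | x5) | True)) = False.
  x3 = False: simplifies to (x1 & (((~(~x5) -> x0) -> ~x0) & (~x1 & (x4 | x0)))) & ~((((x1 | ~x4) | x5) | x5)).
    x1 = True: the conjunct ~x1 is False.
    x1 = False: the conjunct x1 is False.
Case x2 = False: the conjunct ~((((x2 -> (x1 | ~x4)) | ((x2 | x1) -> x5)) | ((x3 | x5) | ((~x4 & x3) & x3)))) becomes ~((True | ((x3 | x5) | ((~x4 & x3) & x3)))) = False.
Both cases fail — unsatisfiable.

Unsatisfiable — no assignment works.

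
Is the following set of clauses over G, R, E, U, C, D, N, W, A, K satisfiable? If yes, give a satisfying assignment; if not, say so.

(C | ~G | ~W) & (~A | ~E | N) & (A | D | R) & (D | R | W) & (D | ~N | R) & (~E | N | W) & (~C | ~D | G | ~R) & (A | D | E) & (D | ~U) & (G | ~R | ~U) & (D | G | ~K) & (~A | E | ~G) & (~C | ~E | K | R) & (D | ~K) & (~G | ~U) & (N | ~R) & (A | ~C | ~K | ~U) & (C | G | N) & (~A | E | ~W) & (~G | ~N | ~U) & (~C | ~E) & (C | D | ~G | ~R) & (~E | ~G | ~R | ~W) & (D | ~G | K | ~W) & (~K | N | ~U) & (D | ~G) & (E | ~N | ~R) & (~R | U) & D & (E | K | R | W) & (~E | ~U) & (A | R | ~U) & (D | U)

G = True, R = False, E = False, U = False, C = True, D = True, N = False, W = False, A = False, K = True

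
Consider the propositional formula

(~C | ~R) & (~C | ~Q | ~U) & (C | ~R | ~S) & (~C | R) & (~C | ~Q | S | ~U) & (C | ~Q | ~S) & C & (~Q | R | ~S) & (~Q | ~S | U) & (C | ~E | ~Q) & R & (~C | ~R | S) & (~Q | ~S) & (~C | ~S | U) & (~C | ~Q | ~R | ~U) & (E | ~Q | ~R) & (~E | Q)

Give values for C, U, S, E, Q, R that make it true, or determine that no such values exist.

Unsatisfiable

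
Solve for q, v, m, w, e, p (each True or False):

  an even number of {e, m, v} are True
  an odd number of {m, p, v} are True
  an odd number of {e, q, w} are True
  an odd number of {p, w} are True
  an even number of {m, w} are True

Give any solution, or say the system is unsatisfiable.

q=T; v=F; m=T; w=T; e=T; p=F

{e, m, v}: 2 true → even ✓
{m, p, v}: 1 true → odd ✓
{e, q, w}: 3 true → odd ✓
{p, w}: 1 true → odd ✓
{m, w}: 2 true → even ✓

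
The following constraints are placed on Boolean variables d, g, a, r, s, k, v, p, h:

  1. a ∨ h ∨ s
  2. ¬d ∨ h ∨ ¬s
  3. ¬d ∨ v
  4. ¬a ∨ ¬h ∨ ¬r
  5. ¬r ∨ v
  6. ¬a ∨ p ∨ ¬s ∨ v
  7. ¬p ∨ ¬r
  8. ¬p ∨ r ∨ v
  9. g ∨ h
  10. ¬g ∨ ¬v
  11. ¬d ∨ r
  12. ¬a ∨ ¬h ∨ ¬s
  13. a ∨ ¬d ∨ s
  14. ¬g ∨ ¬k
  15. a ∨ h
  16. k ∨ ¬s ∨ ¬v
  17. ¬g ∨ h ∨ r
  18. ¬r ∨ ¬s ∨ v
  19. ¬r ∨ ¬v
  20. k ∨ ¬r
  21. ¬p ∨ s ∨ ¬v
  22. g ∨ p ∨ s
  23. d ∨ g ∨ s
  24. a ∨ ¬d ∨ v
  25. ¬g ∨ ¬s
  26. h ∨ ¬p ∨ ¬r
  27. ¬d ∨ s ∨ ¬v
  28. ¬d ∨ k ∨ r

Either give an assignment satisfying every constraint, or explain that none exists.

Try d = True:
  (¬d ∨ v) forces v = True.
  (¬g ∨ ¬v) forces g = False.
  (g ∨ h) forces h = True.
  (¬d ∨ r) forces r = True.
  clause (¬r ∨ ¬v) is falsified — backtrack.
So d = False.
Set g = True.
  then (¬g ∨ ¬v) forces v = False.
  then (¬g ∨ ¬k) forces k = False.
  then (k ∨ ¬r) forces r = False.
  then (¬g ∨ ¬s) forces s = False.
  then (¬p ∨ r ∨ v) forces p = False.
  then (¬g ∨ h ∨ r) forces h = True.
Set a = False.
All clauses satisfied.

d=F, g=T, a=F, r=F, s=F, k=F, v=F, p=F, h=T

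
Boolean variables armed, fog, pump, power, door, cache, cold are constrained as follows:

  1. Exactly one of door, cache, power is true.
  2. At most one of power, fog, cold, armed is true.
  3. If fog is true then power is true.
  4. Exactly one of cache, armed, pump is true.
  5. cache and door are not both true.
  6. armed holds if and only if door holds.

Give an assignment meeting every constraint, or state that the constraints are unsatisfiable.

armed: False, fog: False, pump: True, power: True, door: False, cache: False, cold: False

  (1) {door, cache, power}: 1 true — exactly one ✓
  (2) {power, fog, cold, armed}: 1 true — at most one ✓
  (3) fog=F ⇒ power: vacuous ✓
  (4) {cache, armed, pump}: 1 true — exactly one ✓
  (5) cache=F, door=F — not both ✓
  (6) armed=F, door=F — same ✓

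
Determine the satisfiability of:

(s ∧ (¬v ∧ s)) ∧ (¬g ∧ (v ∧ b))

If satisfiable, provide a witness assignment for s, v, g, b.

UNSATISFIABLE

Case v = True: the conjunct ¬v is False.
Case v = False: the conjunct v is False.
Both cases fail — unsatisfiable.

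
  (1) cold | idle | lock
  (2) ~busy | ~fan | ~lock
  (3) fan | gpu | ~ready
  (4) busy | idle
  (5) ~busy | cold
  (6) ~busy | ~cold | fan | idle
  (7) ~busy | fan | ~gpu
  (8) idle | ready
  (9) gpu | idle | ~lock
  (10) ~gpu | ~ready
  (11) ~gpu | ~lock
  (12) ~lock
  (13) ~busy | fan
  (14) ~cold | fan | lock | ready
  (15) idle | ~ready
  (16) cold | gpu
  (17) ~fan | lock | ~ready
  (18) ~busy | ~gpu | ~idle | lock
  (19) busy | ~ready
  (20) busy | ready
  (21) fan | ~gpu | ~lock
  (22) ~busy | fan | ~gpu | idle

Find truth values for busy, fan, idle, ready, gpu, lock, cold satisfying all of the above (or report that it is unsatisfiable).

Unit clause (~lock) forces lock = False.
Try busy = False:
  (busy | idle) forces idle = True.
  (busy | ~ready) forces ready = False.
  clause (busy | ready) is falsified — backtrack.
So busy = True.
  then (~busy | cold) forces cold = True.
  then (~busy | fan) forces fan = True.
  then (~fan | lock | ~ready) forces ready = False.
  then (idle | ready) forces idle = True.
  then (~busy | ~gpu | ~idle | lock) forces gpu = False.
All clauses satisfied.

busy=T, fan=T, idle=T, ready=F, gpu=F, lock=F, cold=T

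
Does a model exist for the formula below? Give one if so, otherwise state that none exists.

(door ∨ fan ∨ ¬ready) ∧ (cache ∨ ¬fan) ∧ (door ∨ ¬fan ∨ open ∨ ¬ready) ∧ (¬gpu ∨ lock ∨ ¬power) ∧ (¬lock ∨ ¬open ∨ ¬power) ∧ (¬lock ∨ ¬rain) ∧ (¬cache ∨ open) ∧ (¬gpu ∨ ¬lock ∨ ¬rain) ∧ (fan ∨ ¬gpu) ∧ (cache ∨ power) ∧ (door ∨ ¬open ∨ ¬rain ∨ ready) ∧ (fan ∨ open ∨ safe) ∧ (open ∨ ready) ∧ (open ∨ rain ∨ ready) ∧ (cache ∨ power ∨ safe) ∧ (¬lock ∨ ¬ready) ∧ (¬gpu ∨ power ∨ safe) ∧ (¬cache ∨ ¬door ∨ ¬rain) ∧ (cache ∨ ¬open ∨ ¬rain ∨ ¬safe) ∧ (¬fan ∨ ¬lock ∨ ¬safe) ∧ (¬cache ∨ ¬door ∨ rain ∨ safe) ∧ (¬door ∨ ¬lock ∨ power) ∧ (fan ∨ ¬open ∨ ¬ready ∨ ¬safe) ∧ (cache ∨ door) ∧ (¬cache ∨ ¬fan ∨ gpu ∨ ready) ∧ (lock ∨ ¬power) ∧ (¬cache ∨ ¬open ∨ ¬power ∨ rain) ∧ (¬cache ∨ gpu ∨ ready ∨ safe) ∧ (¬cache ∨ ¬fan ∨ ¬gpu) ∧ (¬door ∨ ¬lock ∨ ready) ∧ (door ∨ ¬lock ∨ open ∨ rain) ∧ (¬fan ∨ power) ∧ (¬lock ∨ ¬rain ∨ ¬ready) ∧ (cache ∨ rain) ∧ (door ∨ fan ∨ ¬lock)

cache: True, door: False, power: False, safe: True, gpu: False, ready: False, fan: False, open: True, rain: False, lock: False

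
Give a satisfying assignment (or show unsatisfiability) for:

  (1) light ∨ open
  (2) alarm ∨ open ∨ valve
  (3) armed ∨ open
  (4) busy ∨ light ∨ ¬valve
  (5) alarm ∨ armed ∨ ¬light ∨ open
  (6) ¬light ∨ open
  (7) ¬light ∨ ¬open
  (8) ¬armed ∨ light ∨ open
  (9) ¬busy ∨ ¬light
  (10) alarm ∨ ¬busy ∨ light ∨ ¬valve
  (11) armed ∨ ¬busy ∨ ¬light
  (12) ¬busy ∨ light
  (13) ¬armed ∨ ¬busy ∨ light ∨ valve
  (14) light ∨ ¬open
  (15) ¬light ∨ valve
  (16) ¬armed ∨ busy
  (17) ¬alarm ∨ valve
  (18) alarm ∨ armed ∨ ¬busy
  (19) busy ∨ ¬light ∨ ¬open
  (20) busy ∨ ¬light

Unsatisfiable

Case open = True:
  (¬light ∨ ¬open) forces light = False.
  Clause (light ∨ ¬open) is falsified — contradiction.
Case open = False:
  (light ∨ open) forces light = True.
  Clause (¬light ∨ open) is falsified — contradiction.
Both cases fail, so the formula is unsatisfiable.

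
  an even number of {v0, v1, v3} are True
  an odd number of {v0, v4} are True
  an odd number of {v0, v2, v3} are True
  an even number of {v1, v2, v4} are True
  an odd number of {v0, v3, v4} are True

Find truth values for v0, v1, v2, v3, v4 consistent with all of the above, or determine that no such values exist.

v0=F; v1=F; v2=T; v3=F; v4=T

{v0, v1, v3}: 0 true → even ✓
{v0, v4}: 1 true → odd ✓
{v0, v2, v3}: 1 true → odd ✓
{v1, v2, v4}: 2 true → even ✓
{v0, v3, v4}: 1 true → odd ✓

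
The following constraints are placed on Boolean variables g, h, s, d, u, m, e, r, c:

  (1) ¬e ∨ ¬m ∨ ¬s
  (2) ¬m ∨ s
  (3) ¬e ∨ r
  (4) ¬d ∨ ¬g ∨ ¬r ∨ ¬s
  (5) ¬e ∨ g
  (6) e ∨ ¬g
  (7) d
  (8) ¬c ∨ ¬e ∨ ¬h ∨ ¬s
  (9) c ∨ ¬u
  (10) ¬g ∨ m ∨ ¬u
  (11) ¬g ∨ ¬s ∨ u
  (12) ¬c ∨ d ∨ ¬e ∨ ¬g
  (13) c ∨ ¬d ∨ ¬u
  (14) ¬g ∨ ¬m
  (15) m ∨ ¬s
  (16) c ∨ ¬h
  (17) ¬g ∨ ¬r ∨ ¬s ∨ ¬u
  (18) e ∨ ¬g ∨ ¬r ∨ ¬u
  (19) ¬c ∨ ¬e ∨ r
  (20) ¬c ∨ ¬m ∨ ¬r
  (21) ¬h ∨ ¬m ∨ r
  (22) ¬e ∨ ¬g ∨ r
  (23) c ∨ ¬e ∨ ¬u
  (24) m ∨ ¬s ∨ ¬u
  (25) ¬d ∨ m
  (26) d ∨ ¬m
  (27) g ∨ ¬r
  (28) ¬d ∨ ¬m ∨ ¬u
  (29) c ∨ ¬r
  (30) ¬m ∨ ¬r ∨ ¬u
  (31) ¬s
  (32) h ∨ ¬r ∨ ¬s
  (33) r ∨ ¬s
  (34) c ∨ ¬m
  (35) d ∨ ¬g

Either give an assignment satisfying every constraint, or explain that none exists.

Case s = True:
  Clause (¬s) is falsified — contradiction.
Case s = False:
  (¬m ∨ s) forces m = False.
  (d) forces d = True.
  Clause (¬d ∨ m) is falsified — contradiction.
Both cases fail, so the formula is unsatisfiable.

The formula is unsatisfiable.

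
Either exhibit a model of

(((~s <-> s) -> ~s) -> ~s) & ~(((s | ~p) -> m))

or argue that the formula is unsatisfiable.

m = False, s = False, p = False

  ((~s <-> s) -> ~s) -> ~s = True
    (~s <-> s) -> ~s = True
      ~s <-> s = False
        ~s = True
      ~s = True
    ~s = True
  ~(((s | ~p) -> m)) = True
    (s | ~p) -> m = False
      s | ~p = True
        ~p = True
Both conjuncts True, so the formula holds.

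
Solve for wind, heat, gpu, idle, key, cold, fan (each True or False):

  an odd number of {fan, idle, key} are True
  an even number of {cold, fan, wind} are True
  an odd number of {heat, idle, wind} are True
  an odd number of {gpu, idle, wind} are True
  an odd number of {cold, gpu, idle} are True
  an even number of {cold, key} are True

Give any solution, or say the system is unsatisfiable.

wind: False, heat: False, gpu: False, idle: True, key: False, cold: False, fan: False

{fan, idle, key}: 1 true → odd ✓
{cold, fan, wind}: 0 true → even ✓
{heat, idle, wind}: 1 true → odd ✓
{gpu, idle, wind}: 1 true → odd ✓
{cold, gpu, idle}: 1 true → odd ✓
{cold, key}: 0 true → even ✓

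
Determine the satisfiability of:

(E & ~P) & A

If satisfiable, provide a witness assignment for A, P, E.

A = True, P = False, E = True

  E & ~P = True
    ~P = True
Both conjuncts True, so the formula holds.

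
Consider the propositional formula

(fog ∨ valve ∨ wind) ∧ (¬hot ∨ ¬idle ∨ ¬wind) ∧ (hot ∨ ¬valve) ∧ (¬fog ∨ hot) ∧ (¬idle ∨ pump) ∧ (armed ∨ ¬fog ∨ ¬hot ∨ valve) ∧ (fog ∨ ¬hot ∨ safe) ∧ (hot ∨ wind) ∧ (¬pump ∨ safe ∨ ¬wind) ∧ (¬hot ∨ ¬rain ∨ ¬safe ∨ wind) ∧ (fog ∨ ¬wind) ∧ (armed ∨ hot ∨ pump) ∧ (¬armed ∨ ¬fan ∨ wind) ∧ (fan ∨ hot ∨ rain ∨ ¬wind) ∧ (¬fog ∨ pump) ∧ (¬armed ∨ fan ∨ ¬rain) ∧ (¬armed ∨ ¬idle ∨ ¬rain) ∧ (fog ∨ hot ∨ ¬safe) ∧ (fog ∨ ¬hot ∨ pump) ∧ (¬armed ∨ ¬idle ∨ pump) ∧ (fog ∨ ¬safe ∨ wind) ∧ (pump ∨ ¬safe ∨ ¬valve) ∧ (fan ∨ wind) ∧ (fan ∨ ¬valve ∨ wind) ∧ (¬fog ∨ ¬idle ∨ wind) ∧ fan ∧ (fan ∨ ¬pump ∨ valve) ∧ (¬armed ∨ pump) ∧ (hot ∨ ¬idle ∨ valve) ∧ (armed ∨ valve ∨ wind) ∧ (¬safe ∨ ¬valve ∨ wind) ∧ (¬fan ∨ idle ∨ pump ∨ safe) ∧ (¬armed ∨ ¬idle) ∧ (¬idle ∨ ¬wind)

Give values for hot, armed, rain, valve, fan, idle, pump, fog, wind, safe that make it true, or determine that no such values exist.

Unit clause (fan) forces fan = True.
Try hot = False:
  (hot ∨ ¬valve) forces valve = False.
  (¬fog ∨ hot) forces fog = False.
  (fog ∨ valve ∨ wind) forces wind = True.
  clause (fog ∨ ¬wind) is falsified — backtrack.
So hot = True.
Set armed = False.
Set rain = False.
Try valve = False:
  (armed ∨ ¬fog ∨ ¬hot ∨ valve) forces fog = False.
  (fog ∨ valve ∨ wind) forces wind = True.
  clause (fog ∨ ¬wind) is falsified — backtrack.
So valve = True.
Try idle = True:
  (¬hot ∨ ¬idle ∨ ¬wind) forces wind = False.
  (¬idle ∨ pump) forces pump = True.
  (¬fog ∨ ¬idle ∨ wind) forces fog = False.
  (fog ∨ ¬hot ∨ safe) forces safe = True.
  clause (fog ∨ ¬safe ∨ wind) is falsified — backtrack.
So idle = False.
Try pump = False:
  (¬fog ∨ pump) forces fog = False.
  clause (fog ∨ ¬hot ∨ pump) is falsified — backtrack.
So pump = True.
Try fog = False:
  (fog ∨ ¬hot ∨ safe) forces safe = True.
  (fog ∨ ¬wind) forces wind = False.
  clause (fog ∨ ¬safe ∨ wind) is falsified — backtrack.
So fog = True.
Set wind = True.
  then (¬pump ∨ safe ∨ ¬wind) forces safe = True.
All clauses satisfied.

hot = True, armed = False, rain = False, valve = True, fan = True, idle = False, pump = True, fog = True, wind = True, safe = True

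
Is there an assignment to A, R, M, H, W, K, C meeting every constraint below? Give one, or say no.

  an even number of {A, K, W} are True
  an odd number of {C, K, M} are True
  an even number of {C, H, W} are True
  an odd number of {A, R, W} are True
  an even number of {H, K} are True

A = True, R = True, M = False, H = False, W = True, K = False, C = True

{A, K, W}: 2 true → even ✓
{C, K, M}: 1 true → odd ✓
{C, H, W}: 2 true → even ✓
{A, R, W}: 3 true → odd ✓
{H, K}: 0 true → even ✓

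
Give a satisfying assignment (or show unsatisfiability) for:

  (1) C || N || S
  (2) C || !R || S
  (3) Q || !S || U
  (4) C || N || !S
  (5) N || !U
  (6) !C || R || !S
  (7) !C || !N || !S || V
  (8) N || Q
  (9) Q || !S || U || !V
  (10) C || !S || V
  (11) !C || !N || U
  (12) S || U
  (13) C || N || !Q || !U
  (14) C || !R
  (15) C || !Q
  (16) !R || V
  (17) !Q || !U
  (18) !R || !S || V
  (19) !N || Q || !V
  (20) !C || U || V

Set U = True.
  then (N || !U) forces N = True.
  then (!Q || !U) forces Q = False.
  then (!N || Q || !V) forces V = False.
  then (!R || V) forces R = False.
Try S = True:
  (!C || R || !S) forces C = False.
  clause (C || !S || V) is falsified — backtrack.
So S = False.
Set C = False.
All clauses satisfied.

U=T; Q=F; S=F; C=F; N=T; V=F; R=F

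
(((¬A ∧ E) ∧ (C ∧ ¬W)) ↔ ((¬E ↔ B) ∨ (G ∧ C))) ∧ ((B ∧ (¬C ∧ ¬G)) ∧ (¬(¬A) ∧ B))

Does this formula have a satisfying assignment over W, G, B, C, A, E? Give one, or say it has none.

W: False, G: False, B: True, C: False, A: True, E: True

  ((¬A ∧ E) ∧ (C ∧ ¬W)) ↔ ((¬E ↔ B) ∨ (G ∧ C)) = True
    (¬A ∧ E) ∧ (C ∧ ¬W) = False
      ¬A ∧ E = False
        ¬A = False
      C ∧ ¬W = False
        ¬W = True
    (¬E ↔ B) ∨ (G ∧ C) = False
      ¬E ↔ B = False
        ¬E = False
      G ∧ C = False
  (B ∧ (¬C ∧ ¬G)) ∧ (¬(¬A) ∧ B) = True
    B ∧ (¬C ∧ ¬G) = True
      ¬C ∧ ¬G = True
        ¬C = True
        ¬G = True
    ¬(¬A) ∧ B = True
      ¬(¬A) = True
        ¬A = False
Both conjuncts True, so the formula holds.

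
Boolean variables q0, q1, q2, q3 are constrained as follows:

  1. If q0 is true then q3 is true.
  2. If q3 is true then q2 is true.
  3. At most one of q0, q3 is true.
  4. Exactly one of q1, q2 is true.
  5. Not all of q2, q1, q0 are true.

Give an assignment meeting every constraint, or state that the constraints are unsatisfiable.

q0=F, q1=F, q2=T, q3=T

  (1) q0=F ⇒ q3: vacuous ✓
  (2) q3=T ⇒ q2: T ✓
  (3) {q0, q3}: 1 true — at most one ✓
  (4) {q1, q2}: 1 true — exactly one ✓
  (5) {q2, q1, q0}: 1/3 true — not all ✓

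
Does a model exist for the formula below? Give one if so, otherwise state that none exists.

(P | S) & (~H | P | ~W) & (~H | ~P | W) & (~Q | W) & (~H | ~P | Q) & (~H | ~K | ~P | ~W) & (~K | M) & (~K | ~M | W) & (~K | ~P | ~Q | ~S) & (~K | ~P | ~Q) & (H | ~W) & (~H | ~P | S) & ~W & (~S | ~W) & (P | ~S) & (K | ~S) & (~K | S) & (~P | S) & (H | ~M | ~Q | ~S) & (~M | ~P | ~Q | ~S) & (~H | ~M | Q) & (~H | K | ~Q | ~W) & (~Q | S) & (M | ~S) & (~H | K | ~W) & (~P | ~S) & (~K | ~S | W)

Unsatisfiable — no assignment works.

Case S = True:
  (~W) forces W = False.
  (~Q | W) forces Q = False.
  (P | ~S) forces P = True.
  Clause (~P | ~S) is falsified — contradiction.
Case S = False:
  (P | S) forces P = True.
  Clause (~P | S) is falsified — contradiction.
Both cases fail, so the formula is unsatisfiable.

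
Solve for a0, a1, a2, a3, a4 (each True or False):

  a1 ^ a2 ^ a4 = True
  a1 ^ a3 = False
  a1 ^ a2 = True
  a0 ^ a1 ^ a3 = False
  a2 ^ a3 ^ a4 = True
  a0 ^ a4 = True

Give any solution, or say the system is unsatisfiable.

UNSATISFIABLE

Adding constraints 1, 2, 3, 4, 6 mod 2: every variable appears an even number of times on the left, so the left side is 0.
But the right sides sum to 1 (mod 2). 0 ≠ 1 — the system is inconsistent.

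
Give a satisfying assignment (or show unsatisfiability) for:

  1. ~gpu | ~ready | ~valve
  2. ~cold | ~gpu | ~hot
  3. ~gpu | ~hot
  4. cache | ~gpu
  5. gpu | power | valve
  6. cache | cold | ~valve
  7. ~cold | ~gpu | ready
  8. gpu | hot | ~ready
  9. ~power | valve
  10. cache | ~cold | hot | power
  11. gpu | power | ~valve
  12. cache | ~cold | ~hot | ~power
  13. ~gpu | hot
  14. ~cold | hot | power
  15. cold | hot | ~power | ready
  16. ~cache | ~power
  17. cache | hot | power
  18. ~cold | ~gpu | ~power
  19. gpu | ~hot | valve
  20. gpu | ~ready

hot=F, power=T, gpu=F, cache=F, valve=T, ready=F, cold=T

Set hot = False.
  then (~gpu | hot) forces gpu = False.
  then (gpu | ~ready) forces ready = False.
Try power = False:
  (gpu | power | valve) forces valve = True.
  clause (gpu | power | ~valve) is falsified — backtrack.
So power = True.
  then (~power | valve) forces valve = True.
  then (cold | hot | ~power | ready) forces cold = True.
  then (~cache | ~power) forces cache = False.
All clauses satisfied.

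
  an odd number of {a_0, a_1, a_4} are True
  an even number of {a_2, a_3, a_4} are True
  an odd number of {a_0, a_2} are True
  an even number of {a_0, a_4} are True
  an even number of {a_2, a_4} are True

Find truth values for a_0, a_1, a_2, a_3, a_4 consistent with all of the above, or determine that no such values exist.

Unsatisfiable — no assignment works.

Adding constraints 3, 4, 5 mod 2: every variable appears an even number of times on the left, so the left side is 0.
But the right sides sum to 1 (mod 2). 0 ≠ 1 — the system is inconsistent.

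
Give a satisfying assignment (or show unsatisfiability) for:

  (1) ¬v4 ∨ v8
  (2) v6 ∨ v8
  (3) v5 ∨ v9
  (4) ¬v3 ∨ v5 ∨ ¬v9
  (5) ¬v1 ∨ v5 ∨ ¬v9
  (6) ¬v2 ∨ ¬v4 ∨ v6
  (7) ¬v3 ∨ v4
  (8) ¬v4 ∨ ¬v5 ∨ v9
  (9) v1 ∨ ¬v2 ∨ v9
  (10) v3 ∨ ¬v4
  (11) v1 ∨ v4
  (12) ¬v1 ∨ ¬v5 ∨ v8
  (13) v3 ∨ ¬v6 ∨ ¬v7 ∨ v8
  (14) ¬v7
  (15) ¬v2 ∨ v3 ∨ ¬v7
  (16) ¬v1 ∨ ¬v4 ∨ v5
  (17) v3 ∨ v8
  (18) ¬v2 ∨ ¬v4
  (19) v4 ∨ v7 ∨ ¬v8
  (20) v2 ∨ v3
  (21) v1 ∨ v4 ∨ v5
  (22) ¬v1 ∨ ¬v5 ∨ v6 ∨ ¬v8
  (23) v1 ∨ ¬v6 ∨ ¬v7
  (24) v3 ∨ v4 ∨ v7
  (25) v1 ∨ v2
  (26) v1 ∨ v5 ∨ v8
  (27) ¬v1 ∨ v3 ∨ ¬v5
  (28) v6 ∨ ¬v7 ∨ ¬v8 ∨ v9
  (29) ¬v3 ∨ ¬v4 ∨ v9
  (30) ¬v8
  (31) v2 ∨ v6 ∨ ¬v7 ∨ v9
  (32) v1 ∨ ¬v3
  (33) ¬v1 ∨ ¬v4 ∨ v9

Case v8 = True:
  Clause (¬v8) is falsified — contradiction.
Case v8 = False:
  (¬v4 ∨ v8) forces v4 = False.
  (v6 ∨ v8) forces v6 = True.
  (¬v3 ∨ v4) forces v3 = False.
  Clause (v3 ∨ v8) is falsified — contradiction.
Both cases fail, so the formula is unsatisfiable.

UNSATISFIABLE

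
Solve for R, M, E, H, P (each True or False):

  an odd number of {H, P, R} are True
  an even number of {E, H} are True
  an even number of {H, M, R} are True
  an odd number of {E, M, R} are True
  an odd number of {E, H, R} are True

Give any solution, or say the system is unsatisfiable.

The formula is unsatisfiable.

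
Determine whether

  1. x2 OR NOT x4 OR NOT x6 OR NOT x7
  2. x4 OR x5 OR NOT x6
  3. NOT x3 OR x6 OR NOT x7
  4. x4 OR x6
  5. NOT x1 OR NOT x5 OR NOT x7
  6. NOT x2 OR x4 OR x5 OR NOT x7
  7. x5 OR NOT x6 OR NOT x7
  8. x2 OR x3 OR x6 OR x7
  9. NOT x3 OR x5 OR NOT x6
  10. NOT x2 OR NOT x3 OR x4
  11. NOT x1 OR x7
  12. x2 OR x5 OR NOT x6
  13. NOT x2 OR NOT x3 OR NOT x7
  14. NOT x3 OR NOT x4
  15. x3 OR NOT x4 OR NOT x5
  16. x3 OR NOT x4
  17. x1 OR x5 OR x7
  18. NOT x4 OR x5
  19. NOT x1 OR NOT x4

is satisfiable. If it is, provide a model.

x1 = False; x2 = False; x3 = True; x4 = False; x5 = True; x6 = True; x7 = True

Set x1 = False.
Set x2 = False.
Set x3 = True.
  then (NOT x3 OR NOT x4) forces x4 = False.
  then (x4 OR x6) forces x6 = True.
  then (NOT x3 OR x5 OR NOT x6) forces x5 = True.
Set x7 = True.
All clauses satisfied.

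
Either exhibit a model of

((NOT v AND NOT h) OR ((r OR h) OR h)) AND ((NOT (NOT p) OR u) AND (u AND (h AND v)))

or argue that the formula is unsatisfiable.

p: True; r: False; h: True; u: True; v: True

  (NOT v AND NOT h) OR ((r OR h) OR h) = True
    NOT v AND NOT h = False
      NOT v = False
      NOT h = False
    (r OR h) OR h = True
      r OR h = True
  (NOT (NOT p) OR u) AND (u AND (h AND v)) = True
    NOT (NOT p) OR u = True
      NOT (NOT p) = True
        NOT p = False
    u AND (h AND v) = True
      h AND v = True
Both conjuncts True, so the formula holds.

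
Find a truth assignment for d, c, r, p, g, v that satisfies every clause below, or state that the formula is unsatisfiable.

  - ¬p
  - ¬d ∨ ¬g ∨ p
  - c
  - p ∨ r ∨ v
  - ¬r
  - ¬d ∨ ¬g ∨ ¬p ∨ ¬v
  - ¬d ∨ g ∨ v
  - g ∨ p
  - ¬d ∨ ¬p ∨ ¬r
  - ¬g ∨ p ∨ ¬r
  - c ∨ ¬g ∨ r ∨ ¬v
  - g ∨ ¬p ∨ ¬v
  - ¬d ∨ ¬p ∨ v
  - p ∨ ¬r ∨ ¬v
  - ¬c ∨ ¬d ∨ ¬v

d=F, c=T, r=F, p=F, g=T, v=T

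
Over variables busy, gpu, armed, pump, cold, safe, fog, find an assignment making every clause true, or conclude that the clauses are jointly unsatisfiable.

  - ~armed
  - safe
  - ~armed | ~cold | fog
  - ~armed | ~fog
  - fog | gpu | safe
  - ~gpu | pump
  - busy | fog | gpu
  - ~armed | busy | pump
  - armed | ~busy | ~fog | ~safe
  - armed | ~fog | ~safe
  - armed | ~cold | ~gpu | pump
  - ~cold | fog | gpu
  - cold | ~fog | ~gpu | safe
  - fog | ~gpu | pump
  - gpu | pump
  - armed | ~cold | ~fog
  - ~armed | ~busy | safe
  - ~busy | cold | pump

Unit clause (~armed) forces armed = False.
Unit clause (safe) forces safe = True.
In (armed | ~fog | ~safe) only ~fog is left, so fog = False.
Set busy = False.
  then (busy | fog | gpu) forces gpu = True.
  then (fog | ~gpu | pump) forces pump = True.
Set cold = False.
All clauses satisfied.

busy = False, gpu = True, armed = False, pump = True, cold = False, safe = True, fog = False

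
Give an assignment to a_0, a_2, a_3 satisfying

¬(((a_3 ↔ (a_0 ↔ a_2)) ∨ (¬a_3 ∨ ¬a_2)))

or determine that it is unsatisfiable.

a_0 = False; a_2 = True; a_3 = True

  ¬(((a_3 ↔ (a_0 ↔ a_2)) ∨ (¬a_3 ∨ ¬a_2))) = True
    (a_3 ↔ (a_0 ↔ a_2)) ∨ (¬a_3 ∨ ¬a_2) = False
      a_3 ↔ (a_0 ↔ a_2) = False
        a_0 ↔ a_2 = False
      ¬a_3 ∨ ¬a_2 = False
        ¬a_3 = False
        ¬a_2 = False
The formula evaluates to True.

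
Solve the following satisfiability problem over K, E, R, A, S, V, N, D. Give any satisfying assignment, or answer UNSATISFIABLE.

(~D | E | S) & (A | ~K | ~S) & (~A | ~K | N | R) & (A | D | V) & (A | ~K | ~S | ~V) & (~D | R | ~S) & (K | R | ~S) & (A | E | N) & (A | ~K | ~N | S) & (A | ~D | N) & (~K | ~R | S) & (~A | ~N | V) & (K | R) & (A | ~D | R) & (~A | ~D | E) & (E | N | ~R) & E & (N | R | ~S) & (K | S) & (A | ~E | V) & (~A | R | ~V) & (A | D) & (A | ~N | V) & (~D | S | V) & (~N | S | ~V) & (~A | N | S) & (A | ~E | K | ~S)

Unit clause (E) forces E = True.
Set K = False.
  then (K | R) forces R = True.
  then (K | S) forces S = True.
  then (A | ~E | K | ~S) forces A = True.
Set V = False.
  then (~A | ~N | V) forces N = False.
Set D = False.
All clauses satisfied.

K = False, E = True, R = True, A = True, S = True, V = False, N = False, D = False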